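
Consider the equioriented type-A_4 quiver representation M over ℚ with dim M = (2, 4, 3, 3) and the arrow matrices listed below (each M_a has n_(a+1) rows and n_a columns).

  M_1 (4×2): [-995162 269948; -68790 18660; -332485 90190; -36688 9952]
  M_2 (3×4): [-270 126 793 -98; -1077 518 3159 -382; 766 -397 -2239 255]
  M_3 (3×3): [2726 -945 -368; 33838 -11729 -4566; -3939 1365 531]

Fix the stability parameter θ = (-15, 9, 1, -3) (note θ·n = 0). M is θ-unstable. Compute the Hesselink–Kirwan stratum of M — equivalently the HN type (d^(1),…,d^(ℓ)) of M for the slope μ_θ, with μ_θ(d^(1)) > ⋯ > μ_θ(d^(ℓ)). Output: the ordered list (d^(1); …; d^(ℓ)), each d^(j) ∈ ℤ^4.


Barcode: M ≅ I[1,1], I[1,4], I[2,2], I[2,4]^2. HN layers by μ_θ (3 steps, strictly decreasing):
  μ^(1)=9; μ^(2)=7/3; μ^(3)=-15

((0, 1, 0, 0); (0, 3, 3, 3); (2, 0, 0, 0))


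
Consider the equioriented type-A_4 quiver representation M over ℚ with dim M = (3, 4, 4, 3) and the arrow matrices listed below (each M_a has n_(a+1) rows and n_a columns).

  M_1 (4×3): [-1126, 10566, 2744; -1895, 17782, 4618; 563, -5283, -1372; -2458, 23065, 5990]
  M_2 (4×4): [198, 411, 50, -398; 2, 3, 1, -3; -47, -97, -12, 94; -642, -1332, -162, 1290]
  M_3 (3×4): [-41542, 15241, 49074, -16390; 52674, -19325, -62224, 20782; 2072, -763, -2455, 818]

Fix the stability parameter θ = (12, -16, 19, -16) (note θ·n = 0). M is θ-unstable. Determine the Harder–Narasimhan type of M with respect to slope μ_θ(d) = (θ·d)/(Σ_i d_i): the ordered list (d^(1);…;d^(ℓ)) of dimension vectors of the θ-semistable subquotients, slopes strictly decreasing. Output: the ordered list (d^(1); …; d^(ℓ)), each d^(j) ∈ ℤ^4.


Barcode: M ≅ I[1,1], I[1,2], I[1,4], I[2,3], I[2,4], I[3,4]. HN layers by μ_θ (5 steps, strictly decreasing):
  μ^(1)=19; μ^(2)=12; μ^(3)=3/2; μ^(4)=-2; μ^(5)=-16

((0, 0, 1, 0); (1, 0, 0, 0); (0, 0, 3, 3); (2, 2, 0, 0); (0, 2, 0, 0))


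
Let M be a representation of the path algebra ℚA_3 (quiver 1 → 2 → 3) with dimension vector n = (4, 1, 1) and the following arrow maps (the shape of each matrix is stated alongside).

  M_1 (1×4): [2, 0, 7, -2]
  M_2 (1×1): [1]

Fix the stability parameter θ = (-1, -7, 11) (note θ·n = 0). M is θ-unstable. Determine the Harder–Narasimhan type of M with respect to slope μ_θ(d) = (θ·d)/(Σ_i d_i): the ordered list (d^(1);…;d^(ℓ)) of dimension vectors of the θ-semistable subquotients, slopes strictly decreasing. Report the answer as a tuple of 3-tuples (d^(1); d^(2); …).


Interval decomposition of M: I[1,1]^3, I[1,3].
HN type (ℓ=3): μ^(1)=11; μ^(2)=-1; μ^(3)=-4

((0, 0, 1); (3, 0, 0); (1, 1, 0))


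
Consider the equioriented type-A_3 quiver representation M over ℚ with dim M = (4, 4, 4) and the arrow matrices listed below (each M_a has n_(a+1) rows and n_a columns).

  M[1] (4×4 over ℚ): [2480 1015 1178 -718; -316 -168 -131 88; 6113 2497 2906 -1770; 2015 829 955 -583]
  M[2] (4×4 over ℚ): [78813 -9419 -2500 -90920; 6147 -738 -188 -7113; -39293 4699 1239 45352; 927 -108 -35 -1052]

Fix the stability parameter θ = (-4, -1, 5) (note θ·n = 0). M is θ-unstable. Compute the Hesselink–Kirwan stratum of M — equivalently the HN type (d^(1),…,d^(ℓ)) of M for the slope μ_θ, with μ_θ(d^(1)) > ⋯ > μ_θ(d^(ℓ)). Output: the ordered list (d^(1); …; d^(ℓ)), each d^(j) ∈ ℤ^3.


Via rank(M_{q-1}∘⋯∘M_p): M ≅ I[1,3]^4.
μ_θ-semistable layers: μ^(1)=5; μ^(2)=-1; μ^(3)=-4

((0, 0, 4); (0, 4, 0); (4, 0, 0))


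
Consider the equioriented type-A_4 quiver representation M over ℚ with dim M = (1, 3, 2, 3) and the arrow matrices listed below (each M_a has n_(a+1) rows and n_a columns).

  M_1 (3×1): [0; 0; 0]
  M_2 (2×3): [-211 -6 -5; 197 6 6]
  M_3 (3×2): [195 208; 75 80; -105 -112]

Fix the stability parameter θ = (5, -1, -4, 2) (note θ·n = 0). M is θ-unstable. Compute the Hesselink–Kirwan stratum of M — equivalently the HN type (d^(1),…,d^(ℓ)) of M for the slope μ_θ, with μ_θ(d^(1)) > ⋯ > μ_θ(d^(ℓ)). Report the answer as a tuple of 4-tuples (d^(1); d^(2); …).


Interval decomposition of M: I[1,1], I[2,2], I[2,3], I[2,4], I[4,4]^2.
HN type (ℓ=4): μ^(1)=5; μ^(2)=2; μ^(3)=-1; μ^(4)=-5/2

((1, 0, 0, 0); (0, 0, 0, 3); (0, 1, 0, 0); (0, 2, 2, 0))


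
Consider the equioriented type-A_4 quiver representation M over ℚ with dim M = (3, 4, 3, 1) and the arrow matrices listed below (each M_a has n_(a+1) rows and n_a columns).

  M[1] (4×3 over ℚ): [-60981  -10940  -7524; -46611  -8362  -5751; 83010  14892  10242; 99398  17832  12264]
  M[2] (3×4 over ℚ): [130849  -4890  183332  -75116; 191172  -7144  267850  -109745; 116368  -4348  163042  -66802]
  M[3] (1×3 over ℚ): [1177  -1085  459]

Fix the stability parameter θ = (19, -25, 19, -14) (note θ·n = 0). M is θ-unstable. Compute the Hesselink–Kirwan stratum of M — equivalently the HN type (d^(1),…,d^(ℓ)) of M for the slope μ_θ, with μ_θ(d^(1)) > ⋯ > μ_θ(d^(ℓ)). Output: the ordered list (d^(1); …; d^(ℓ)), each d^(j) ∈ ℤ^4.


Via rank(M_{q-1}∘⋯∘M_p): M ≅ I[1,1], I[1,2], I[1,4], I[2,3]^2.
μ_θ-semistable layers: μ^(1)=19; μ^(2)=5/2; μ^(3)=-3; μ^(4)=-25

((1, 0, 2, 0); (0, 0, 1, 1); (2, 2, 0, 0); (0, 2, 0, 0))


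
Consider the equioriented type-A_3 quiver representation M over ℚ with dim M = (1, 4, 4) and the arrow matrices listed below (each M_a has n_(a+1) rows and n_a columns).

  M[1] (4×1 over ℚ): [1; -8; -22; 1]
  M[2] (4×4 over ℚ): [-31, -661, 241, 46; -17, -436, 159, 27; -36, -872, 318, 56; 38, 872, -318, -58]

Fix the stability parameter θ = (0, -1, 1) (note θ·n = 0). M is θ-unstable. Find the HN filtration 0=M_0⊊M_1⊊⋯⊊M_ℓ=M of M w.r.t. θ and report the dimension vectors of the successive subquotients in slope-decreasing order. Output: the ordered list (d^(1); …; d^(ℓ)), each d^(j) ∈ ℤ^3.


Interval decomposition of M: I[1,3], I[2,2], I[2,3]^2, I[3,3].
HN type (ℓ=3): μ^(1)=1; μ^(2)=-1/2; μ^(3)=-1

((0, 0, 4); (1, 1, 0); (0, 3, 0))


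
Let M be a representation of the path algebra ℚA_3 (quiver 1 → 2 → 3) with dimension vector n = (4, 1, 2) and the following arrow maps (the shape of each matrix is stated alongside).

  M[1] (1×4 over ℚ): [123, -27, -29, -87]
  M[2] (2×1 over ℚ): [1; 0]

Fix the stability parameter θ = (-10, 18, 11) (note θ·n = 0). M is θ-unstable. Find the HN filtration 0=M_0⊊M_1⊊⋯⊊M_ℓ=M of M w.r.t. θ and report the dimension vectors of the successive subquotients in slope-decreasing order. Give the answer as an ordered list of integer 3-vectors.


Interval decomposition of M: I[1,1]^3, I[1,3], I[3,3].
HN type (ℓ=3): μ^(1)=29/2; μ^(2)=11; μ^(3)=-10

((0, 1, 1); (0, 0, 1); (4, 0, 0))


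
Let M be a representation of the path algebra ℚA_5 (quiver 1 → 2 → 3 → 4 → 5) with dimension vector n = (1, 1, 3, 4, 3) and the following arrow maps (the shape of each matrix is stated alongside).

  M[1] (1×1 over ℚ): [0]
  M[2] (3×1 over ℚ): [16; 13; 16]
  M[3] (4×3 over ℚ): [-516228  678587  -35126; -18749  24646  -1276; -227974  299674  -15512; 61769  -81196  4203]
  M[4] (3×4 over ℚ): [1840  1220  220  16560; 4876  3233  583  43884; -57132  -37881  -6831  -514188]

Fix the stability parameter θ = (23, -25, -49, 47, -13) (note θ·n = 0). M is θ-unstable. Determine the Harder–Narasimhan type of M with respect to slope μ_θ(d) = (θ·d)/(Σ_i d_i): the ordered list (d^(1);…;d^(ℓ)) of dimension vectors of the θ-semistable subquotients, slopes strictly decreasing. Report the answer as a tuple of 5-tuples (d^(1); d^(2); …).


Interval decomposition of M: I[1,1], I[2,4], I[3,4], I[3,5], I[4,4], I[5,5]^2.
HN type (ℓ=6): μ^(1)=47; μ^(2)=23; μ^(3)=17; μ^(4)=-13; μ^(5)=-37; μ^(6)=-49

((0, 0, 0, 3, 0); (1, 0, 0, 0, 0); (0, 0, 0, 1, 1); (0, 0, 0, 0, 2); (0, 1, 1, 0, 0); (0, 0, 2, 0, 0))


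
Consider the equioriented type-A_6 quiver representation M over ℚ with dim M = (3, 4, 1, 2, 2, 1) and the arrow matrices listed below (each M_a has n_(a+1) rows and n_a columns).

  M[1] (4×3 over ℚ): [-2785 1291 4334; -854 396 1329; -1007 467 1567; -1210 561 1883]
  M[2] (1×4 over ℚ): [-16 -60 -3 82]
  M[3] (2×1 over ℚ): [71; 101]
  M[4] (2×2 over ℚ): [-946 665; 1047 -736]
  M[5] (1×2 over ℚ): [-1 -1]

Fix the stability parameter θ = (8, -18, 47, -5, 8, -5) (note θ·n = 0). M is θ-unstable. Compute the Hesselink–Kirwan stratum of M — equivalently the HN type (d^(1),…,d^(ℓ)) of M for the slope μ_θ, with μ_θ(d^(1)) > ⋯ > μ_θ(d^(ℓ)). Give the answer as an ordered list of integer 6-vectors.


Barcode: M ≅ I[1,2]^2, I[1,5], I[2,2], I[4,6]. HN layers by μ_θ (4 steps, strictly decreasing):
  μ^(1)=50/3; μ^(2)=3/2; μ^(3)=-5; μ^(4)=-18

((0, 0, 1, 1, 1, 0); (0, 0, 0, 0, 1, 1); (3, 3, 0, 1, 0, 0); (0, 1, 0, 0, 0, 0))


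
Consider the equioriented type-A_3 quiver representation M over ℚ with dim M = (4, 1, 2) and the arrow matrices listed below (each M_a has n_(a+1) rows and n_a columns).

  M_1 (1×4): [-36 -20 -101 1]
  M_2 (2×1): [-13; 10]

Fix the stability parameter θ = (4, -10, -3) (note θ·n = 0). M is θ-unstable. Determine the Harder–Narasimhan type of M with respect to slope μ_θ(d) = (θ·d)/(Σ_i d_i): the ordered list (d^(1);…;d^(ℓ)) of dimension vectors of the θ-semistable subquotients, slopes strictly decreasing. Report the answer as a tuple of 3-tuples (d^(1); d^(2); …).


Via rank(M_{q-1}∘⋯∘M_p): M ≅ I[1,1]^3, I[1,3], I[3,3].
μ_θ-semistable layers: μ^(1)=4; μ^(2)=-3

((3, 0, 0); (1, 1, 2))


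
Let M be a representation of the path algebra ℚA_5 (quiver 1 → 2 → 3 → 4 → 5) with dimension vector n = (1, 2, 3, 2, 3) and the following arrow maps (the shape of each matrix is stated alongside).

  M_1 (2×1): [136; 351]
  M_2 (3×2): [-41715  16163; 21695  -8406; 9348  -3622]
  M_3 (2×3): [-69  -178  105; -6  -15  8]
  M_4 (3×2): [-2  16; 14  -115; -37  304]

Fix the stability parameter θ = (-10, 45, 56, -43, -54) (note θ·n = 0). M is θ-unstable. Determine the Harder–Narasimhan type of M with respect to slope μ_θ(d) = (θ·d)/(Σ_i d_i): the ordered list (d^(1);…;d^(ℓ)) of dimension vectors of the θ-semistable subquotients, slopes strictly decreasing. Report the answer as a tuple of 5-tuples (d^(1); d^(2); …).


Interval decomposition of M: I[1,5], I[2,5], I[3,3], I[5,5].
HN type (ℓ=4): μ^(1)=56; μ^(2)=1; μ^(3)=-10; μ^(4)=-54

((0, 0, 1, 0, 0); (0, 2, 2, 2, 2); (1, 0, 0, 0, 0); (0, 0, 0, 0, 1))


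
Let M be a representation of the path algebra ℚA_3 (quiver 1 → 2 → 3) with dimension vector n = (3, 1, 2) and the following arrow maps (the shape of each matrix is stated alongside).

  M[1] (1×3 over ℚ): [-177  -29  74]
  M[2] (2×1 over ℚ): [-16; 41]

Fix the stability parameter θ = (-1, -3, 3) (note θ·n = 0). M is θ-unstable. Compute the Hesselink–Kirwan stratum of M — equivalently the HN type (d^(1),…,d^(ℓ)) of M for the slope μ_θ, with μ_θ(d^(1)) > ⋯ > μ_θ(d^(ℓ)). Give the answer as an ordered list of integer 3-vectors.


Interval decomposition of M: I[1,1]^2, I[1,3], I[3,3].
HN type (ℓ=3): μ^(1)=3; μ^(2)=-1; μ^(3)=-2

((0, 0, 2); (2, 0, 0); (1, 1, 0))


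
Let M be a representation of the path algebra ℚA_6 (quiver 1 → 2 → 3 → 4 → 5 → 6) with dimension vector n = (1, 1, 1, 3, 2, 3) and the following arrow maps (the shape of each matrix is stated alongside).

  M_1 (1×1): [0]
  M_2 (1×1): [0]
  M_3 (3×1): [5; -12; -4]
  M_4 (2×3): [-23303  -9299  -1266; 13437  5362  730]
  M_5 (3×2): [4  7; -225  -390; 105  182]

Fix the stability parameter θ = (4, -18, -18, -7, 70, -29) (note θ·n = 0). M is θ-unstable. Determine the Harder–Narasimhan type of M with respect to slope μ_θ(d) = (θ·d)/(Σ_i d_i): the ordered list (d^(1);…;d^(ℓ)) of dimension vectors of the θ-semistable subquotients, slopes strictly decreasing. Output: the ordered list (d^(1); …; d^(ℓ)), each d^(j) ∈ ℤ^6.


Barcode: M ≅ I[1,1], I[2,2], I[3,6], I[4,4], I[4,6], I[6,6]. HN layers by μ_θ (5 steps, strictly decreasing):
  μ^(1)=41/2; μ^(2)=4; μ^(3)=-7; μ^(4)=-18; μ^(5)=-29

((0, 0, 0, 0, 2, 2); (1, 0, 0, 0, 0, 0); (0, 0, 0, 3, 0, 0); (0, 1, 1, 0, 0, 0); (0, 0, 0, 0, 0, 1))


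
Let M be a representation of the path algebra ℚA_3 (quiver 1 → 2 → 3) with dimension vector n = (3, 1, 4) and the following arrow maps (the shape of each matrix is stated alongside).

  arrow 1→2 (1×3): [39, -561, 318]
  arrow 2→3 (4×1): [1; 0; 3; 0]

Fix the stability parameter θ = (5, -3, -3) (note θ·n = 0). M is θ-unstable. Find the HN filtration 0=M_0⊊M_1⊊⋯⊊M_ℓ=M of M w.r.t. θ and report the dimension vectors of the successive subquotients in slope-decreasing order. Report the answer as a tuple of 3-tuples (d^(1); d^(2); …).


Via rank(M_{q-1}∘⋯∘M_p): M ≅ I[1,1]^2, I[1,3], I[3,3]^3.
μ_θ-semistable layers: μ^(1)=5; μ^(2)=-1/3; μ^(3)=-3

((2, 0, 0); (1, 1, 1); (0, 0, 3))


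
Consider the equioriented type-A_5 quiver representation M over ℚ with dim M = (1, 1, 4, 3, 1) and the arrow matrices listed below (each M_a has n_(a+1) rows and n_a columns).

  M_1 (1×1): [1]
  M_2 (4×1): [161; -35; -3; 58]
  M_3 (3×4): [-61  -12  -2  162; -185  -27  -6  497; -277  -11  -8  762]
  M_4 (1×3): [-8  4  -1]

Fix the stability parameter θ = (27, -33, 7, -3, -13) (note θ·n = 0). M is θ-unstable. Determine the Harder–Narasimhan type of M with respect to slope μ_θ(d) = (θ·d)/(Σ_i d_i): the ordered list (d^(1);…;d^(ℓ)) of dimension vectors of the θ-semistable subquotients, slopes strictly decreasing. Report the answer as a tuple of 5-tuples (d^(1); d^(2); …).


Via rank(M_{q-1}∘⋯∘M_p): M ≅ I[1,4], I[3,3], I[3,4], I[3,5].
μ_θ-semistable layers: μ^(1)=7; μ^(2)=2; μ^(3)=-3

((0, 0, 1, 0, 0); (0, 0, 2, 2, 0); (1, 1, 1, 1, 1))


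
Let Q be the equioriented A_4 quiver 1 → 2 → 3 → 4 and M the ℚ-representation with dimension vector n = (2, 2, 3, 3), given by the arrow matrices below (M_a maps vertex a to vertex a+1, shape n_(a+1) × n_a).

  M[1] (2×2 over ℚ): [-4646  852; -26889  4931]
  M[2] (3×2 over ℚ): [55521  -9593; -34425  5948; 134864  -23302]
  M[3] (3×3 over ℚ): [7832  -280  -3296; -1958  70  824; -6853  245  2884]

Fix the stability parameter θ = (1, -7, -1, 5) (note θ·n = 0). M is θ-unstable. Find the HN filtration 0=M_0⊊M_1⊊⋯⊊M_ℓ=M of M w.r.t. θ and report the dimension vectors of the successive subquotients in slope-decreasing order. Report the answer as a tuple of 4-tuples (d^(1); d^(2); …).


Barcode: M ≅ I[1,3], I[1,4], I[3,3], I[4,4]^2. HN layers by μ_θ (3 steps, strictly decreasing):
  μ^(1)=5; μ^(2)=-1; μ^(3)=-3

((0, 0, 0, 3); (0, 0, 3, 0); (2, 2, 0, 0))


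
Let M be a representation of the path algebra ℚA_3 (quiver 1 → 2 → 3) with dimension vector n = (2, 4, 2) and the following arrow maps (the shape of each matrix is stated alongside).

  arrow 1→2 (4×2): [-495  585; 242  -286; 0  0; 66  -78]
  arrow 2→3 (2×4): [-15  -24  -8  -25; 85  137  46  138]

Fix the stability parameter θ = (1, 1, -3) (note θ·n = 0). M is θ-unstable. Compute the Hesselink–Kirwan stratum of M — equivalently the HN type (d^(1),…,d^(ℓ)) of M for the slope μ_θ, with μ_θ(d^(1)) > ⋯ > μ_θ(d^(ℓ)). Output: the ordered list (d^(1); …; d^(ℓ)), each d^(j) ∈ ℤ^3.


Interval decomposition of M: I[1,1], I[1,3], I[2,2]^2, I[2,3].
HN type (ℓ=3): μ^(1)=1; μ^(2)=-1/3; μ^(3)=-1

((1, 2, 0); (1, 1, 1); (0, 1, 1))


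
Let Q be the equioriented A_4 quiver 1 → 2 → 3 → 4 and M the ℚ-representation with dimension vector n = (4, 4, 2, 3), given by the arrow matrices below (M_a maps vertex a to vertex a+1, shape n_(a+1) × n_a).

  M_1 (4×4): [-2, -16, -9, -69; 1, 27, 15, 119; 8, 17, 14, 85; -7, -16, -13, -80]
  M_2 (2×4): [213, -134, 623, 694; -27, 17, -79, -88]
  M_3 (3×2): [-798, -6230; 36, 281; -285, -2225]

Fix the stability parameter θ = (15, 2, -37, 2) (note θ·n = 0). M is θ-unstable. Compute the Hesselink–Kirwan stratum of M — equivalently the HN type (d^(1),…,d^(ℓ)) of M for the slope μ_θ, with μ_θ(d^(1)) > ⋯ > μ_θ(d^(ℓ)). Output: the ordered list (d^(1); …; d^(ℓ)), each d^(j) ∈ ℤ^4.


Via rank(M_{q-1}∘⋯∘M_p): M ≅ I[1,2]^2, I[1,4]^2, I[4,4].
μ_θ-semistable layers: μ^(1)=17/2; μ^(2)=2; μ^(3)=-20/3

((2, 2, 0, 0); (0, 0, 0, 3); (2, 2, 2, 0))


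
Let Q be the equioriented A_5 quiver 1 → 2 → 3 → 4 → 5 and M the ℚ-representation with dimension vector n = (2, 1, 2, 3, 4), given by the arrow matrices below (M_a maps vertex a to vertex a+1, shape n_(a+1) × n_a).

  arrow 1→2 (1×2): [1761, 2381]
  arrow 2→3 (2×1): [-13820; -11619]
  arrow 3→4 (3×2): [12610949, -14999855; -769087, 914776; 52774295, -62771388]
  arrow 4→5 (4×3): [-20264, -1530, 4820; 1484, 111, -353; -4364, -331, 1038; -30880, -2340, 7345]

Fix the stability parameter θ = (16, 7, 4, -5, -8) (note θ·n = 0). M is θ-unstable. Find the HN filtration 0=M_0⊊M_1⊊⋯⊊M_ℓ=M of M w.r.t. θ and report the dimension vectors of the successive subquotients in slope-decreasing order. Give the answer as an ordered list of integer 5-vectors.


Barcode: M ≅ I[1,1], I[1,4], I[3,5], I[4,5], I[5,5]^2. HN layers by μ_θ (5 steps, strictly decreasing):
  μ^(1)=16; μ^(2)=11/2; μ^(3)=-3; μ^(4)=-13/2; μ^(5)=-8

((1, 0, 0, 0, 0); (1, 1, 1, 1, 0); (0, 0, 1, 1, 1); (0, 0, 0, 1, 1); (0, 0, 0, 0, 2))


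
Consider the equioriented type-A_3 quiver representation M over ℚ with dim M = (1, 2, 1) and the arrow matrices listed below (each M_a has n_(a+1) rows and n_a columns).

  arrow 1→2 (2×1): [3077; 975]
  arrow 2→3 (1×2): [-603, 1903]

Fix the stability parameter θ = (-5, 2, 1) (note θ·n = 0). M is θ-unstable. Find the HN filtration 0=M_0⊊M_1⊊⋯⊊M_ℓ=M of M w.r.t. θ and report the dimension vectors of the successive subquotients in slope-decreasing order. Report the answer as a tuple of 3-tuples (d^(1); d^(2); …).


Via rank(M_{q-1}∘⋯∘M_p): M ≅ I[1,3], I[2,2].
μ_θ-semistable layers: μ^(1)=2; μ^(2)=3/2; μ^(3)=-5

((0, 1, 0); (0, 1, 1); (1, 0, 0))


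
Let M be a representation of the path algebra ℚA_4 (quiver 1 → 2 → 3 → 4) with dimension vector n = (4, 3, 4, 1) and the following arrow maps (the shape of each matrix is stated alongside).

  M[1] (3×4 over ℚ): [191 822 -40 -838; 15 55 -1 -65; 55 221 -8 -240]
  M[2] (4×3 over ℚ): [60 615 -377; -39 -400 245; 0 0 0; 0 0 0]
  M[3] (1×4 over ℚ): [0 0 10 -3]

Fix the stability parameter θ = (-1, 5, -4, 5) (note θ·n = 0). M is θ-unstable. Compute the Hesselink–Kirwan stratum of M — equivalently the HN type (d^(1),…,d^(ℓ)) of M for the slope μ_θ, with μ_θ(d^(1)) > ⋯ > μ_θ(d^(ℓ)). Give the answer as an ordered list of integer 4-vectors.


Barcode: M ≅ I[1,1], I[1,2], I[1,3]^2, I[3,3], I[3,4]. HN layers by μ_θ (4 steps, strictly decreasing):
  μ^(1)=5; μ^(2)=1/2; μ^(3)=-1; μ^(4)=-4

((0, 1, 0, 1); (0, 2, 2, 0); (4, 0, 0, 0); (0, 0, 2, 0))


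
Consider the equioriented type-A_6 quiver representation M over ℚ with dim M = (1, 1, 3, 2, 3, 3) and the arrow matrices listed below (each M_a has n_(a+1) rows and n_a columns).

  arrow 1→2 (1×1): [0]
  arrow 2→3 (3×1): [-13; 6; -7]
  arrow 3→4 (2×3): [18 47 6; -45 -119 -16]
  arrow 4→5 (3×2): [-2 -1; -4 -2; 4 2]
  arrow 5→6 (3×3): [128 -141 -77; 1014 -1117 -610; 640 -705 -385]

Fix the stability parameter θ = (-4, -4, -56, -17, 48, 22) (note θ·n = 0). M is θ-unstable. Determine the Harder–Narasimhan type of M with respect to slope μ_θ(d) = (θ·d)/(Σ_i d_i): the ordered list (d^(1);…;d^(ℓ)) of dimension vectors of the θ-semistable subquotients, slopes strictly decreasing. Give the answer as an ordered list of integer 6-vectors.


Via rank(M_{q-1}∘⋯∘M_p): M ≅ I[1,1], I[2,5], I[3,3], I[3,4], I[5,6]^2, I[6,6].
μ_θ-semistable layers: μ^(1)=48; μ^(2)=35; μ^(3)=22; μ^(4)=-4; μ^(5)=-17; μ^(6)=-30; μ^(7)=-56

((0, 0, 0, 0, 1, 0); (0, 0, 0, 0, 2, 2); (0, 0, 0, 0, 0, 1); (1, 0, 0, 0, 0, 0); (0, 0, 0, 2, 0, 0); (0, 1, 1, 0, 0, 0); (0, 0, 2, 0, 0, 0))


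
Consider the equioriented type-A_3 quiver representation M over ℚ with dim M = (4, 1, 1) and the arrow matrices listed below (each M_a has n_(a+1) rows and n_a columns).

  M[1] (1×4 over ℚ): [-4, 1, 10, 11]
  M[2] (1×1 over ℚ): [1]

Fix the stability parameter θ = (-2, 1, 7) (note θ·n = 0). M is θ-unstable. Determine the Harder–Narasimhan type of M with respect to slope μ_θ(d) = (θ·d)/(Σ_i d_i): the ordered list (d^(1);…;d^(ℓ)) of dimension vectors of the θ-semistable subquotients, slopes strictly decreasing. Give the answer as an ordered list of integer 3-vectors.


Interval decomposition of M: I[1,1]^3, I[1,3].
HN type (ℓ=3): μ^(1)=7; μ^(2)=1; μ^(3)=-2

((0, 0, 1); (0, 1, 0); (4, 0, 0))


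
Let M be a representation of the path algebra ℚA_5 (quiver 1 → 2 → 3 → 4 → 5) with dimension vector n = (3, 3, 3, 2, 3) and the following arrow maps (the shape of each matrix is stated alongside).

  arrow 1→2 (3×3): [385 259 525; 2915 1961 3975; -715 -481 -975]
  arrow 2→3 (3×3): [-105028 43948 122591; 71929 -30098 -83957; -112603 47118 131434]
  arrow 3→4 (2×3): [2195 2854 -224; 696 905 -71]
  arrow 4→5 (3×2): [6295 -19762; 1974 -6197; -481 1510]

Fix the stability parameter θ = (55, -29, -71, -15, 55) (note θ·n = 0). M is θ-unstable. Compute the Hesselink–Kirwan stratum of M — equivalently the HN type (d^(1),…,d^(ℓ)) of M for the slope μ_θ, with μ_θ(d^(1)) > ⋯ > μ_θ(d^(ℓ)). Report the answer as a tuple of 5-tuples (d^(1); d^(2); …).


Via rank(M_{q-1}∘⋯∘M_p): M ≅ I[1,1]^2, I[1,5], I[2,3], I[2,5], I[5,5].
μ_θ-semistable layers: μ^(1)=55; μ^(2)=-15; μ^(3)=-50

((2, 0, 0, 0, 3); (1, 1, 1, 2, 0); (0, 2, 2, 0, 0))


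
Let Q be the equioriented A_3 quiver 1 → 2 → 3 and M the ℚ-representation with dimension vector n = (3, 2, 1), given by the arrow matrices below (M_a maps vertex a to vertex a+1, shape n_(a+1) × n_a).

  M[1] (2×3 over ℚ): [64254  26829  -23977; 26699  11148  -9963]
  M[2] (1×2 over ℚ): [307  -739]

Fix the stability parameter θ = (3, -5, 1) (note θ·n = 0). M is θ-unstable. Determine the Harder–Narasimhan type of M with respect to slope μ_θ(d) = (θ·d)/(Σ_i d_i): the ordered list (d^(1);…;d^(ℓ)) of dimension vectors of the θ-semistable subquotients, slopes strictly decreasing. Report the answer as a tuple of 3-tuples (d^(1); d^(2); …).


Interval decomposition of M: I[1,1], I[1,2], I[1,3].
HN type (ℓ=3): μ^(1)=3; μ^(2)=1; μ^(3)=-1

((1, 0, 0); (0, 0, 1); (2, 2, 0))


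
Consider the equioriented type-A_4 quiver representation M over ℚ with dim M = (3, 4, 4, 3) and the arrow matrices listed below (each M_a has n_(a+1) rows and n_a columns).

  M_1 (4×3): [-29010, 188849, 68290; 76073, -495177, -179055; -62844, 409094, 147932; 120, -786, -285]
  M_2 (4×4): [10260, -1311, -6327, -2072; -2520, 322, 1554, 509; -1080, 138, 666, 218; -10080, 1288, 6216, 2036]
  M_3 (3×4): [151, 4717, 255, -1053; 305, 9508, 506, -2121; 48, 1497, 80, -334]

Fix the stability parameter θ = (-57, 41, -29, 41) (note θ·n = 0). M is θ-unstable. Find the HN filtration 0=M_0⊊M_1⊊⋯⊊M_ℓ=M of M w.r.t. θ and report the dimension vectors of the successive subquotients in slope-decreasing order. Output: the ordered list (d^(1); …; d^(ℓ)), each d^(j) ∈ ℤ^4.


Interval decomposition of M: I[1,2], I[1,4]^2, I[2,2], I[3,3], I[3,4].
HN type (ℓ=4): μ^(1)=41; μ^(2)=6; μ^(3)=-29; μ^(4)=-57

((0, 2, 0, 3); (0, 2, 2, 0); (0, 0, 2, 0); (3, 0, 0, 0))


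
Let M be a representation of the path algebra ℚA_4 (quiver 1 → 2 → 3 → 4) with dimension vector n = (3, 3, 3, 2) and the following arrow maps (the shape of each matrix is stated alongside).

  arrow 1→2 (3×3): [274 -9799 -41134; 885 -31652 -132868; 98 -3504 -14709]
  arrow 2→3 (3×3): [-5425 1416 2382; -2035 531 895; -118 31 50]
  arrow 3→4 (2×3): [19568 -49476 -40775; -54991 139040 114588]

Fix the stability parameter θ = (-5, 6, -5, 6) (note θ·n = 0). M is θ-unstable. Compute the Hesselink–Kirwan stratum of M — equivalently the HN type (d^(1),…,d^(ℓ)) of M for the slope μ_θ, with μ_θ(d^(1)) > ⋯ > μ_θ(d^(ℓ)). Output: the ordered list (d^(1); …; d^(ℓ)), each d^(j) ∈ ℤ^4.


Barcode: M ≅ I[1,3], I[1,4]^2. HN layers by μ_θ (3 steps, strictly decreasing):
  μ^(1)=6; μ^(2)=1/2; μ^(3)=-5

((0, 0, 0, 2); (0, 3, 3, 0); (3, 0, 0, 0))


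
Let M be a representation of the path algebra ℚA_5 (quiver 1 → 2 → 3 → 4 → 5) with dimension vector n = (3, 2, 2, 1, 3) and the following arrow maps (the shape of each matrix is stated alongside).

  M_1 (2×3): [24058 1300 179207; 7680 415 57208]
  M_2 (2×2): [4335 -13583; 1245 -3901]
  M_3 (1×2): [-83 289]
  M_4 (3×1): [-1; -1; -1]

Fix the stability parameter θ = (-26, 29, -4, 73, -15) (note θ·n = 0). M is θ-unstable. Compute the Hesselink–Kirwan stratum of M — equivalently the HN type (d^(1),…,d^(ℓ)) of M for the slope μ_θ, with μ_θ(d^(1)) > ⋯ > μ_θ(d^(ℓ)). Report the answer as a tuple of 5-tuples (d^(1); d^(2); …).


Barcode: M ≅ I[1,1], I[1,2], I[1,3], I[3,5], I[5,5]^2. HN layers by μ_θ (5 steps, strictly decreasing):
  μ^(1)=29; μ^(2)=25/2; μ^(3)=-4; μ^(4)=-15; μ^(5)=-26

((0, 1, 0, 1, 1); (0, 1, 1, 0, 0); (0, 0, 1, 0, 0); (0, 0, 0, 0, 2); (3, 0, 0, 0, 0))


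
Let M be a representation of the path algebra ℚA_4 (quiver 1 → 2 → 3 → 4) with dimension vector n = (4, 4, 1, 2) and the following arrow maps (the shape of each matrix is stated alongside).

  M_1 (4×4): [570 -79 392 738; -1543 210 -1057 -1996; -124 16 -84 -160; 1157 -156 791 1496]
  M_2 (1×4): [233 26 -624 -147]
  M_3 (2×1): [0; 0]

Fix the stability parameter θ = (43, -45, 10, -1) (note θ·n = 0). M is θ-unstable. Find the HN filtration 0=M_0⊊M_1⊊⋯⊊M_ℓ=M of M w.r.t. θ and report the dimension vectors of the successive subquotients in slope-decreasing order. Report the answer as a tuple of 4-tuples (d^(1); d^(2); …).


Via rank(M_{q-1}∘⋯∘M_p): M ≅ I[1,1]^2, I[1,2], I[1,3], I[2,2]^2, I[4,4]^2.
μ_θ-semistable layers: μ^(1)=43; μ^(2)=10; μ^(3)=-1; μ^(4)=-45

((2, 0, 0, 0); (0, 0, 1, 0); (2, 2, 0, 2); (0, 2, 0, 0))


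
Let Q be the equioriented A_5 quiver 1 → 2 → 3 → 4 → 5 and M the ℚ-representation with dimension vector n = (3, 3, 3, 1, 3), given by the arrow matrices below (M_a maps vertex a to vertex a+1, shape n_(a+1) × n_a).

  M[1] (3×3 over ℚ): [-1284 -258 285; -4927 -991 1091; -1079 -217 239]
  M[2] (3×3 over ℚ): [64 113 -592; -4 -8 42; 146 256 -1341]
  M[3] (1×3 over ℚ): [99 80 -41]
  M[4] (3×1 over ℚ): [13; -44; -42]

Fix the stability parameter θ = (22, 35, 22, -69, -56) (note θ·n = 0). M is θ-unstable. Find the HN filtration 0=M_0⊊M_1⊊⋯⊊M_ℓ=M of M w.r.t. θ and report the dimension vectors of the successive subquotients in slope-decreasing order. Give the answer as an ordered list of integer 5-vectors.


Barcode: M ≅ I[1,2], I[1,3], I[1,5], I[3,3], I[5,5]^2. HN layers by μ_θ (5 steps, strictly decreasing):
  μ^(1)=35; μ^(2)=57/2; μ^(3)=22; μ^(4)=-46/5; μ^(5)=-56

((0, 1, 0, 0, 0); (0, 1, 1, 0, 0); (2, 0, 1, 0, 0); (1, 1, 1, 1, 1); (0, 0, 0, 0, 2))


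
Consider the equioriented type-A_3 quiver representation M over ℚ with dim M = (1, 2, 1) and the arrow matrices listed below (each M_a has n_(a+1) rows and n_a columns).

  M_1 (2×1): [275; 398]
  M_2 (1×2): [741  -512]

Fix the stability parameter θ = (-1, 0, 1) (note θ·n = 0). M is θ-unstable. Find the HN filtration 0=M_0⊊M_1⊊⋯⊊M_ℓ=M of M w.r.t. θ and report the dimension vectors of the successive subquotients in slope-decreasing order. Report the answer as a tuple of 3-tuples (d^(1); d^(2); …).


Interval decomposition of M: I[1,3], I[2,2].
HN type (ℓ=3): μ^(1)=1; μ^(2)=0; μ^(3)=-1

((0, 0, 1); (0, 2, 0); (1, 0, 0))


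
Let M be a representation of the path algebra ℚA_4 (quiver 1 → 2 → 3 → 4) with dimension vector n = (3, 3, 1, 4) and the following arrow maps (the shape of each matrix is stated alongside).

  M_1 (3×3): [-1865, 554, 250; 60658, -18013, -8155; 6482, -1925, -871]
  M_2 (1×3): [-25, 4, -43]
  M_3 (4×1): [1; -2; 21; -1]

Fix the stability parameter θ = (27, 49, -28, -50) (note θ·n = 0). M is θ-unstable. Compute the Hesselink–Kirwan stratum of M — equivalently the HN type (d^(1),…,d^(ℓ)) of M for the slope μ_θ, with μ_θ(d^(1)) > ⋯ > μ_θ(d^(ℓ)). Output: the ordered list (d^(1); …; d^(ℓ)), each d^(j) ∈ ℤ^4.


Barcode: M ≅ I[1,2]^2, I[1,4], I[4,4]^3. HN layers by μ_θ (4 steps, strictly decreasing):
  μ^(1)=49; μ^(2)=27; μ^(3)=-1/2; μ^(4)=-50

((0, 2, 0, 0); (2, 0, 0, 0); (1, 1, 1, 1); (0, 0, 0, 3))


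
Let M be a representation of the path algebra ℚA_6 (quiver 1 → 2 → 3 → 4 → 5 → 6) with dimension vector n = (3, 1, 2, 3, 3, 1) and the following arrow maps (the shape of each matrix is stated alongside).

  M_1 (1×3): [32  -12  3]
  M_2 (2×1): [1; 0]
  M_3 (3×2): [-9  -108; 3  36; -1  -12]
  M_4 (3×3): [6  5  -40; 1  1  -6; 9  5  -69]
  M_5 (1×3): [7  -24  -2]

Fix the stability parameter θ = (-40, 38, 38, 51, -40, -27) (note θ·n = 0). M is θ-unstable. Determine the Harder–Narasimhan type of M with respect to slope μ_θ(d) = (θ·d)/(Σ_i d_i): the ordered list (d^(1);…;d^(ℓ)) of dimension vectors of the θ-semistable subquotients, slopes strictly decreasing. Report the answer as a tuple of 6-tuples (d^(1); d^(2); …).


Via rank(M_{q-1}∘⋯∘M_p): M ≅ I[1,1]^2, I[1,6], I[3,3], I[4,5]^2.
μ_θ-semistable layers: μ^(1)=38; μ^(2)=12; μ^(3)=11/2; μ^(4)=-40

((0, 0, 1, 0, 0, 0); (0, 1, 1, 1, 1, 1); (0, 0, 0, 2, 2, 0); (3, 0, 0, 0, 0, 0))


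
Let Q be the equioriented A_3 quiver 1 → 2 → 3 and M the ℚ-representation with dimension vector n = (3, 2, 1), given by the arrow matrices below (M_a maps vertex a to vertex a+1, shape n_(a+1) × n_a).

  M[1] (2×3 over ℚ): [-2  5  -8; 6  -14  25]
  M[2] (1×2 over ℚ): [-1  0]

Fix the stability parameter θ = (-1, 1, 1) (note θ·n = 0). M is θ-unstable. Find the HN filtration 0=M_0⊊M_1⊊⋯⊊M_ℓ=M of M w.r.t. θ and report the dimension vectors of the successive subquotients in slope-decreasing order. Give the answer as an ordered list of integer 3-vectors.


Barcode: M ≅ I[1,1], I[1,2], I[1,3]. HN layers by μ_θ (2 steps, strictly decreasing):
  μ^(1)=1; μ^(2)=-1

((0, 2, 1); (3, 0, 0))


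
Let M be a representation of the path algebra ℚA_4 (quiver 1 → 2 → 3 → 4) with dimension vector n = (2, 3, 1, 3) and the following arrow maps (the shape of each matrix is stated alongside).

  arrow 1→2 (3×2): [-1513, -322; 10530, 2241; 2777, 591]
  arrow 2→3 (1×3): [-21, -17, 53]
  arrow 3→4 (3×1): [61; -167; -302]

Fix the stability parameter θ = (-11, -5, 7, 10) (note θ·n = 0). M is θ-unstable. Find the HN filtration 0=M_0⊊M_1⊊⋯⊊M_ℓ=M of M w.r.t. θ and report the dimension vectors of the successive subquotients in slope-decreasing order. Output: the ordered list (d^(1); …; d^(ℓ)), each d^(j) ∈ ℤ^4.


Barcode: M ≅ I[1,2], I[1,4], I[2,2], I[4,4]^2. HN layers by μ_θ (4 steps, strictly decreasing):
  μ^(1)=10; μ^(2)=7; μ^(3)=-5; μ^(4)=-11

((0, 0, 0, 3); (0, 0, 1, 0); (0, 3, 0, 0); (2, 0, 0, 0))


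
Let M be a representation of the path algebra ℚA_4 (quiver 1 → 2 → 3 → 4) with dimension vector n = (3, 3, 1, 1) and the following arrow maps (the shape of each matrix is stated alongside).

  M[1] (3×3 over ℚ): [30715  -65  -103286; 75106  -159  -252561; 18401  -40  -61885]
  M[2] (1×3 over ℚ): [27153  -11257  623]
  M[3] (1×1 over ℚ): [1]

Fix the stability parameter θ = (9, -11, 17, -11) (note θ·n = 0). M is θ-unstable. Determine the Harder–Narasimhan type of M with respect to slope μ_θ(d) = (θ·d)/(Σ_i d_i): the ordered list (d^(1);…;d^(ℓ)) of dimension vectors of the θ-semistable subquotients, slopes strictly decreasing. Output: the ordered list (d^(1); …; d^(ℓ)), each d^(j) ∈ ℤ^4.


Barcode: M ≅ I[1,2]^2, I[1,4]. HN layers by μ_θ (2 steps, strictly decreasing):
  μ^(1)=3; μ^(2)=-1

((0, 0, 1, 1); (3, 3, 0, 0))


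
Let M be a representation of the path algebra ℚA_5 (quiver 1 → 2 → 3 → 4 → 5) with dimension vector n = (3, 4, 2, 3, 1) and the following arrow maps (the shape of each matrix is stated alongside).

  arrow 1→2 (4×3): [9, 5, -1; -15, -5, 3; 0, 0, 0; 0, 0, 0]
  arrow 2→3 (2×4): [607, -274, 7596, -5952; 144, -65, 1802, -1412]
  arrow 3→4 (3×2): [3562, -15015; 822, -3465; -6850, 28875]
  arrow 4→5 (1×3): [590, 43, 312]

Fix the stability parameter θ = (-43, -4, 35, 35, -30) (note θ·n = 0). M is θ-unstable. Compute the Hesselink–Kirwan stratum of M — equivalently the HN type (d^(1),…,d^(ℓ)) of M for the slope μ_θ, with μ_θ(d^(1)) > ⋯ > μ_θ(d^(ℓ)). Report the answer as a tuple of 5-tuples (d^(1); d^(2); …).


Interval decomposition of M: I[1,1], I[1,3], I[1,5], I[2,2]^2, I[4,4]^2.
HN type (ℓ=4): μ^(1)=35; μ^(2)=40/3; μ^(3)=-4; μ^(4)=-43

((0, 0, 1, 2, 0); (0, 0, 1, 1, 1); (0, 4, 0, 0, 0); (3, 0, 0, 0, 0))


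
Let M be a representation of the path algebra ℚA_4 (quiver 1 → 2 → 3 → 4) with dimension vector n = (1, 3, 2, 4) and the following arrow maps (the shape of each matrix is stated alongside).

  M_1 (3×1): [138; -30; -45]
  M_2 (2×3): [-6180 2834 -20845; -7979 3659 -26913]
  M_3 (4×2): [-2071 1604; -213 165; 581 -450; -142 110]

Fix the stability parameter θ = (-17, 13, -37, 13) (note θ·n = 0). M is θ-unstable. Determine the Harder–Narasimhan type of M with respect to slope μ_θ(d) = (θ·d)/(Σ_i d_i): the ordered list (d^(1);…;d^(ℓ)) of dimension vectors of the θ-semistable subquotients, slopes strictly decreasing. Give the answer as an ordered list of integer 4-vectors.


Interval decomposition of M: I[1,4], I[2,2], I[2,4], I[4,4]^2.
HN type (ℓ=3): μ^(1)=13; μ^(2)=-12; μ^(3)=-17

((0, 1, 0, 4); (0, 2, 2, 0); (1, 0, 0, 0))


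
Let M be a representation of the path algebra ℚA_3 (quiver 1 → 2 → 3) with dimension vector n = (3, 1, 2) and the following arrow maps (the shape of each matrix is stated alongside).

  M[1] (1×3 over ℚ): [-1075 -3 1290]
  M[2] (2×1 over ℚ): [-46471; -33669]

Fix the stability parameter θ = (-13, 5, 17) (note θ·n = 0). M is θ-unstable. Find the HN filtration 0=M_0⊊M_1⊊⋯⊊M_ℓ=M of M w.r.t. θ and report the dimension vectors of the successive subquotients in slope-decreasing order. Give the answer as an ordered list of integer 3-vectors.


Interval decomposition of M: I[1,1]^2, I[1,3], I[3,3].
HN type (ℓ=3): μ^(1)=17; μ^(2)=5; μ^(3)=-13

((0, 0, 2); (0, 1, 0); (3, 0, 0))


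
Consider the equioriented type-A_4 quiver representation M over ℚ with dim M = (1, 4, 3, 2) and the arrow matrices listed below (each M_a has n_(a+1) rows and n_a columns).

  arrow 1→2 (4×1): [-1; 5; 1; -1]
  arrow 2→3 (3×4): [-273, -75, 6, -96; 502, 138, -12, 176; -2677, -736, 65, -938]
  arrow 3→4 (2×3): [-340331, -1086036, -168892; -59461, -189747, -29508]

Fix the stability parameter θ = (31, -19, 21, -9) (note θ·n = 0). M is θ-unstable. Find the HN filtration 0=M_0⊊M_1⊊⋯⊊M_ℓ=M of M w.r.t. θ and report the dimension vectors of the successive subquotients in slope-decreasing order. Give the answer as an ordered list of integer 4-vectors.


Via rank(M_{q-1}∘⋯∘M_p): M ≅ I[1,2], I[2,2], I[2,3], I[2,4], I[3,4].
μ_θ-semistable layers: μ^(1)=21; μ^(2)=6; μ^(3)=-19

((0, 0, 1, 0); (1, 1, 2, 2); (0, 3, 0, 0))


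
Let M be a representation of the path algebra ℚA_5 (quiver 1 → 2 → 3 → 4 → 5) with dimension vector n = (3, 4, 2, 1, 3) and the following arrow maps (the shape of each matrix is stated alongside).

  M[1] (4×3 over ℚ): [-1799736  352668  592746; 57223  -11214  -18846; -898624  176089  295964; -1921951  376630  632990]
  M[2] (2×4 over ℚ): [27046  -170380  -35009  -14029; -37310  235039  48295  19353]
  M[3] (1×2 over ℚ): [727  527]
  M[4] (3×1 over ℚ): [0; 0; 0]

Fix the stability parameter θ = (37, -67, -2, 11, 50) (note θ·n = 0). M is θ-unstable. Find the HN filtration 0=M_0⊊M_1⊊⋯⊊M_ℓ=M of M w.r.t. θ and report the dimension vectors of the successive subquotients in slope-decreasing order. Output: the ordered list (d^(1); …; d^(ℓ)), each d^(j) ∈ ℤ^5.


Via rank(M_{q-1}∘⋯∘M_p): M ≅ I[1,2], I[1,3], I[1,4], I[2,2], I[5,5]^3.
μ_θ-semistable layers: μ^(1)=50; μ^(2)=11; μ^(3)=-2; μ^(4)=-15; μ^(5)=-67

((0, 0, 0, 0, 3); (0, 0, 0, 1, 0); (0, 0, 2, 0, 0); (3, 3, 0, 0, 0); (0, 1, 0, 0, 0))


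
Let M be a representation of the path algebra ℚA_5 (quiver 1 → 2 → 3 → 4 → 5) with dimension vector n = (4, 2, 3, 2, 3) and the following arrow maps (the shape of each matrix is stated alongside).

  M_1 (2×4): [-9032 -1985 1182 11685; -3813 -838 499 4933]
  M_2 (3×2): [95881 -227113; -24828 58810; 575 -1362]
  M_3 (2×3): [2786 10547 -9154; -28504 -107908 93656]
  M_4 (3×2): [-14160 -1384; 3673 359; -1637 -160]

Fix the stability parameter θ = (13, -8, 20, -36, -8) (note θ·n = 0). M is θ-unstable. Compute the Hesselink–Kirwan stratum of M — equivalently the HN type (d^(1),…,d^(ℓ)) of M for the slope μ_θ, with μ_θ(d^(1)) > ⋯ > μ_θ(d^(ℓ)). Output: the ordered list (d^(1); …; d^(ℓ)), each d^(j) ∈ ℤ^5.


Barcode: M ≅ I[1,1]^2, I[1,3]^2, I[3,5], I[4,5], I[5,5]. HN layers by μ_θ (5 steps, strictly decreasing):
  μ^(1)=20; μ^(2)=13; μ^(3)=5/2; μ^(4)=-8; μ^(5)=-36

((0, 0, 2, 0, 0); (2, 0, 0, 0, 0); (2, 2, 0, 0, 0); (0, 0, 1, 1, 3); (0, 0, 0, 1, 0))


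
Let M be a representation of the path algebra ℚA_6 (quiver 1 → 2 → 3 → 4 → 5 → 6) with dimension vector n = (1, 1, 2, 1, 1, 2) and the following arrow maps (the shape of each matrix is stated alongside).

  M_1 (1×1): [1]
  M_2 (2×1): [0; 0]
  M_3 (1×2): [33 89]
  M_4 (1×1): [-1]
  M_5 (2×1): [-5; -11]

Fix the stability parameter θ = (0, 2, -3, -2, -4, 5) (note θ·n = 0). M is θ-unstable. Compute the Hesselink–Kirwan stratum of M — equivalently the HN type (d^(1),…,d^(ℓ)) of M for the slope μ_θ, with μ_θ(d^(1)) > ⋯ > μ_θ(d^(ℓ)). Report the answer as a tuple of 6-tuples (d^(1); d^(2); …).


Interval decomposition of M: I[1,2], I[3,3], I[3,6], I[6,6].
HN type (ℓ=4): μ^(1)=5; μ^(2)=2; μ^(3)=0; μ^(4)=-3

((0, 0, 0, 0, 0, 2); (0, 1, 0, 0, 0, 0); (1, 0, 0, 0, 0, 0); (0, 0, 2, 1, 1, 0))


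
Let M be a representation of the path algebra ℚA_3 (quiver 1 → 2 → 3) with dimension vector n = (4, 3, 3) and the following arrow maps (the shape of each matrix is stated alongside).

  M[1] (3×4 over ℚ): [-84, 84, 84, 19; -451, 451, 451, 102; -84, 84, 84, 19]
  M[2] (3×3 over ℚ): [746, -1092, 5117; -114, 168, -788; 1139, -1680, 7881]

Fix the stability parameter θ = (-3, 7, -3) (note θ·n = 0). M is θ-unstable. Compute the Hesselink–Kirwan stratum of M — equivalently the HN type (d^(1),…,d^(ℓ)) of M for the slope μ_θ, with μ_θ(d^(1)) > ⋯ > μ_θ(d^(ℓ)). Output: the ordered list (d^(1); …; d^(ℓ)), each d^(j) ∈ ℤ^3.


Barcode: M ≅ I[1,1]^2, I[1,2], I[1,3], I[2,3], I[3,3]. HN layers by μ_θ (3 steps, strictly decreasing):
  μ^(1)=7; μ^(2)=2; μ^(3)=-3

((0, 1, 0); (0, 2, 2); (4, 0, 1))


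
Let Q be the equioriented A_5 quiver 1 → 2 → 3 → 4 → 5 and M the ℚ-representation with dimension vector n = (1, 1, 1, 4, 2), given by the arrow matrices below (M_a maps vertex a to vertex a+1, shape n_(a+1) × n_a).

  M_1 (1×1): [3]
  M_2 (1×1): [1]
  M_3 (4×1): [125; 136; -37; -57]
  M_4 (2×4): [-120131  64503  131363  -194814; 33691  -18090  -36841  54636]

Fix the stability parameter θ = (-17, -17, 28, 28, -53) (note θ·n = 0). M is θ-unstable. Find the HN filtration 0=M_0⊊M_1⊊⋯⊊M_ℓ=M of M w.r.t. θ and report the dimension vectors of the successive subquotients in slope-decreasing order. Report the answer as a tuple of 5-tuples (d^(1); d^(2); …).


Barcode: M ≅ I[1,4], I[4,4], I[4,5]^2. HN layers by μ_θ (3 steps, strictly decreasing):
  μ^(1)=28; μ^(2)=-25/2; μ^(3)=-17

((0, 0, 1, 2, 0); (0, 0, 0, 2, 2); (1, 1, 0, 0, 0))
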